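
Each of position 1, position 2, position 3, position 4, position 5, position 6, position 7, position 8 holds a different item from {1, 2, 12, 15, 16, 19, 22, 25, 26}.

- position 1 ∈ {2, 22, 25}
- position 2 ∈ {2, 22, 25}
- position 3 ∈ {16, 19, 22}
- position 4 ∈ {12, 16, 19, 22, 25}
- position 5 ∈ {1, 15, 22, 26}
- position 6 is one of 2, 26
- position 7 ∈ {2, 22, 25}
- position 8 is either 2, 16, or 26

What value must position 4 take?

position 1, position 2, position 7 share exactly the 3 values {2, 22, 25}; by pigeonhole those values go to them, so strike 2, 22, 25 from position 3, position 4, position 5, position 6, position 8.
position 6 has just one choice, so position 6 = 26. Strike 26 from position 5, position 8.
position 8 has just one choice, so position 8 = 16. Strike 16 from position 3, position 4.
position 3 has just one choice, so position 3 = 19. Eliminate 19 elsewhere: position 4.
So position 4 = 12.

12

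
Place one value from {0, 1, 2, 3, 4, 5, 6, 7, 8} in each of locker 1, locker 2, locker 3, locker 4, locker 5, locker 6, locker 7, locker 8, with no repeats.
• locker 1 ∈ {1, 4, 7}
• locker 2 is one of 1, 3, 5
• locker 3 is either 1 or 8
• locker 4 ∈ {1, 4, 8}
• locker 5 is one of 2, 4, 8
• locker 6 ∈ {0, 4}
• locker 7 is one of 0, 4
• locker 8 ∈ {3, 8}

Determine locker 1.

7

The 8 variables together cover exactly {0, 1, 2, 3, 4, 5, 7, 8} — 8 values for 8 variables — and 2 appears only in locker 5's list, so locker 5 = 2.
Among the 7 still-open variables, 5 fits only locker 2 (and all 7 values in {0, 1, 3, 4, 5, 7, 8} must be used), so locker 2 = 5.
The 6 still-open variables draw from only 6 values {0, 1, 3, 4, 7, 8}, so each is used; only locker 8 can be 3, hence locker 8 = 3.
The 5 still-open variables draw from only 5 values {0, 1, 4, 7, 8}, so each is used; only locker 1 can be 7, hence locker 1 = 7.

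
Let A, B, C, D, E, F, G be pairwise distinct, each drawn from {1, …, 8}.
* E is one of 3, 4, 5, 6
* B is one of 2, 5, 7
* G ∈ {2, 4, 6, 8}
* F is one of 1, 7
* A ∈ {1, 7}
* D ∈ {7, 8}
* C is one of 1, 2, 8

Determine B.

5

A and F between them cover only {1, 7} — a naked pair. Remove those values from B, C, D.
D must be 8 (only option left). So C, G can't be 8.
C must be 2 (only option left). Strike 2 from B, G.
So B = 5.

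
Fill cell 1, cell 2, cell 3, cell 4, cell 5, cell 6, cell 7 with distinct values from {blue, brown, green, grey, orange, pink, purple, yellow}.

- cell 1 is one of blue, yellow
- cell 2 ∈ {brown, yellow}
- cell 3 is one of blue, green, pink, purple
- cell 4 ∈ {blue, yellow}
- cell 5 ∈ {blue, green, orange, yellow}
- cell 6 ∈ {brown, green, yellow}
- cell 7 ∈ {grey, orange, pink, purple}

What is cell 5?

orange

cell 1 and cell 4 share exactly the 2 values {blue, yellow}; by pigeonhole those values go to them, so strike blue, yellow from cell 2, cell 3, cell 5, cell 6.
cell 2's domain is down to {brown}, so cell 2 = brown. Eliminate brown elsewhere: cell 6.
cell 6 has just one choice, so cell 6 = green. So cell 3, cell 5 can't be green.
So cell 5 = orange.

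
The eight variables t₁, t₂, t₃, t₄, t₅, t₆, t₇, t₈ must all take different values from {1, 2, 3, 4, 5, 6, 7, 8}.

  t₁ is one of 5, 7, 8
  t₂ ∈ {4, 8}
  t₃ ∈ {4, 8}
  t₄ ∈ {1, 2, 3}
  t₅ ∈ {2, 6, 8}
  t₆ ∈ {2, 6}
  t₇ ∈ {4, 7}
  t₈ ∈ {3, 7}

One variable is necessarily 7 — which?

The 8 variables together cover exactly {1, 2, 3, 4, 5, 6, 7, 8} — 8 values for 8 variables — and 1 appears only in t₄'s list, so t₄ = 1.
Among the 7 still-open variables, 3 fits only t₈ (and all 7 values in {2, 3, 4, 5, 6, 7, 8} must be used), so t₈ = 3.
The 6 still-open variables draw from only 6 values {2, 4, 5, 6, 7, 8}, so each is used; only t₁ can be 5, hence t₁ = 5.
Among the 5 still-open variables, 7 fits only t₇ (and all 5 values in {2, 4, 6, 7, 8} must be used), so t₇ = 7.

t₇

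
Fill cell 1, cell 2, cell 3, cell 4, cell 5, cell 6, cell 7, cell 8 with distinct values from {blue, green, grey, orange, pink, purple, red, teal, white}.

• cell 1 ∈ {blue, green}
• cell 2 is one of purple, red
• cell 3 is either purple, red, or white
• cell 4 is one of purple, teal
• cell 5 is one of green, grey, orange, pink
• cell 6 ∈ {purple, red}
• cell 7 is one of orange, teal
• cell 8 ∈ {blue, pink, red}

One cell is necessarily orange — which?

cell 7

cell 2 and cell 6 between them cover only {purple, red} — a naked pair. Remove those values from cell 3, cell 4, cell 8.
That leaves cell 3 = white.
cell 4 has just one choice, so cell 4 = teal. Strike teal from cell 7.
So orange goes to cell 7.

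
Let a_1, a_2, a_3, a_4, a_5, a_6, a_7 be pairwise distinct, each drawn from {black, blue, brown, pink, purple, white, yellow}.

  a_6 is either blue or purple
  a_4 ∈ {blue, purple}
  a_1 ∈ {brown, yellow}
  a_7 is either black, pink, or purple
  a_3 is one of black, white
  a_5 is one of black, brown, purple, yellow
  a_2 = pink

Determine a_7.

a_2 has just one choice, so a_2 = pink. Eliminate pink elsewhere: a_7.
The 6 still-open variables together cover exactly {black, blue, brown, purple, white, yellow} — 6 values for 6 variables — and white appears only in a_3's list, so a_3 = white.
a_4 and a_6 share exactly the 2 values {blue, purple}; by pigeonhole those values go to them, so strike blue, purple from a_5, a_7.
So a_7 = black.

black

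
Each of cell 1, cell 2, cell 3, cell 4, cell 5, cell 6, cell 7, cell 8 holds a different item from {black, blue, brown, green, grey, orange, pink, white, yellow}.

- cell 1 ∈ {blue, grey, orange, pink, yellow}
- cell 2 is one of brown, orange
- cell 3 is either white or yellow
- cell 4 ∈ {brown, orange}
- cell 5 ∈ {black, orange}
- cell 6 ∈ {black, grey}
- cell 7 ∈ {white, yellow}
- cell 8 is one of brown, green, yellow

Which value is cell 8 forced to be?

The 2 variables cell 2 and cell 4 are confined to {brown, orange}, which locks those values in; drop them from cell 1, cell 5, cell 8.
cell 5's domain is down to {black}, so cell 5 = black. So cell 6 can't be black.
cell 6 must be grey (only option left). So cell 1 can't be grey.
cell 3 and cell 7 share exactly the 2 values {white, yellow}; by pigeonhole those values go to them, so strike white, yellow from cell 1, cell 8.
So cell 8 = green.

green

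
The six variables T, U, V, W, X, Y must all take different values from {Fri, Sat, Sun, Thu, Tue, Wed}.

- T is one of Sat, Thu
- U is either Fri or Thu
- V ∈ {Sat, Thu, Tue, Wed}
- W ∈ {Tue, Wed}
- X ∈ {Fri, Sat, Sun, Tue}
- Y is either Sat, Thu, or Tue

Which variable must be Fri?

U

Among the 6 variables, Sun fits only X (and all 6 values in {Fri, Sat, Sun, Thu, Tue, Wed} must be used), so X = Sun.
The 5 still-open variables draw from only 5 values {Fri, Sat, Thu, Tue, Wed}, so each is used; only U can be Fri, hence U = Fri.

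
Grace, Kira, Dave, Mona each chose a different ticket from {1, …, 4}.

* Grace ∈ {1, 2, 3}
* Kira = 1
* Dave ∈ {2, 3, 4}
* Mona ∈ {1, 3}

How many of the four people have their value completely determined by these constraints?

4

Kira's domain is down to {1}, so Kira = 1. Remove 1 from Grace, Mona.
Mona has just one choice, so Mona = 3. Strike 3 from Grace, Dave.
Grace's domain is down to {2}, so Grace = 2. So Dave can't be 2.
Dave has just one choice, so Dave = 4.
Every person is fixed: Grace=2, Kira=1, Dave=4, Mona=3. That makes 4.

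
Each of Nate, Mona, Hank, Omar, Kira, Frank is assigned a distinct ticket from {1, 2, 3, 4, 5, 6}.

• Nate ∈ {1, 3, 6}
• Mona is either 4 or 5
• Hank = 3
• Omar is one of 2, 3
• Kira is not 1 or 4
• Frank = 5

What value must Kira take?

Hank has just one choice, so Hank = 3. Strike 3 from Nate, Omar, Kira.
Omar's domain is down to {2}, so Omar = 2. Remove 2 from Kira.
That leaves Frank = 5. Strike 5 from Mona, Kira.
So Kira = 6.

6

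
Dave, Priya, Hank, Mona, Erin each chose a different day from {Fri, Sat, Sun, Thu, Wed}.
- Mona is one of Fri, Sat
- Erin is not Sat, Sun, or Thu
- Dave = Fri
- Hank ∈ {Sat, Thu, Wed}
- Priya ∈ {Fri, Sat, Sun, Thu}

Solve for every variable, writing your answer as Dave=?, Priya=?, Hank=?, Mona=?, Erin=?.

Dave=Fri, Priya=Sun, Hank=Thu, Mona=Sat, Erin=Wed

Dave has just one choice, so Dave = Fri. Eliminate Fri elsewhere: Priya, Mona, Erin.
Mona must be Sat (only option left). Strike Sat from Priya, Hank.
Erin must be Wed (only option left). Eliminate Wed elsewhere: Hank.
Hank has just one choice, so Hank = Thu. Strike Thu from Priya.
Priya has just one choice, so Priya = Sun.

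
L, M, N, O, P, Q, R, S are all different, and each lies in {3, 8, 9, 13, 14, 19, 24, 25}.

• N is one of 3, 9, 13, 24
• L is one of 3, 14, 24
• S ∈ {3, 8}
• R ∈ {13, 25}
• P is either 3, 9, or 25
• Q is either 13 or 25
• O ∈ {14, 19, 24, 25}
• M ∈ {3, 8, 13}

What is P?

Among the 8 variables, 19 fits only O (and all 8 values in {3, 8, 9, 13, 14, 19, 24, 25} must be used), so O = 19.
The 7 still-open variables draw from only 7 values {3, 8, 9, 13, 14, 24, 25}, so each is used; only L can be 14, hence L = 14.
The 6 still-open variables draw from only 6 values {3, 8, 9, 13, 24, 25}, so each is used; only N can be 24, hence N = 24.
The 5 still-open variables draw from only 5 values {3, 8, 9, 13, 25}, so each is used; only P can be 9, hence P = 9.

9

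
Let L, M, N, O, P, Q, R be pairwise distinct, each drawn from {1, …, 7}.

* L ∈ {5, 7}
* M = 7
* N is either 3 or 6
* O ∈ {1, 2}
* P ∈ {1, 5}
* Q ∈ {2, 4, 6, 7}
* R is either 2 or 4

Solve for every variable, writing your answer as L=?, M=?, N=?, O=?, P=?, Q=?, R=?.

L=5, M=7, N=3, O=2, P=1, Q=6, R=4

M must be 7 (only option left). So L, Q can't be 7.
That leaves L = 5. Remove 5 from P.
P has just one choice, so P = 1. So O can't be 1.
O must be 2 (only option left). So Q, R can't be 2.
That leaves R = 4. Eliminate 4 elsewhere: Q.
That leaves Q = 6. Strike 6 from N.
That leaves N = 3.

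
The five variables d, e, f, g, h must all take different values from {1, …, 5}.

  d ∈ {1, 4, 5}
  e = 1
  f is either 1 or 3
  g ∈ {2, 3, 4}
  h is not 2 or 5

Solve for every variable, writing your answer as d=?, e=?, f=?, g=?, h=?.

d=5, e=1, f=3, g=2, h=4

e has just one choice, so e = 1. So d, f, h can't be 1.
f must be 3 (only option left). Eliminate 3 elsewhere: g, h.
h's domain is down to {4}, so h = 4. Remove 4 from d, g.
That leaves d = 5.
g's domain is down to {2}, so g = 2.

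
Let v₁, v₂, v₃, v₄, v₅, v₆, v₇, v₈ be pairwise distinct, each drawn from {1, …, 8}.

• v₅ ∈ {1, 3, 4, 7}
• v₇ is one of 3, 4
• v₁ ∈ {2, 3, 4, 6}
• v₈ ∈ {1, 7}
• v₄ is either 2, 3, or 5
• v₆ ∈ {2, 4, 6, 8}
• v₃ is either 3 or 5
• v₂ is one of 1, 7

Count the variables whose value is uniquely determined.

4

Among the 8 variables, 8 fits only v₆ (and all 8 values in {1, 2, 3, 4, 5, 6, 7, 8} must be used), so v₆ = 8.
The 7 still-open variables draw from only 7 values {1, 2, 3, 4, 5, 6, 7}, so each is used; only v₁ can be 6, hence v₁ = 6.
Among the 6 still-open variables, 2 fits only v₄ (and all 6 values in {1, 2, 3, 4, 5, 7} must be used), so v₄ = 2.
Among the 5 still-open variables, 5 fits only v₃ (and all 5 values in {1, 3, 4, 5, 7} must be used), so v₃ = 5.
v₂ and v₈ between them cover only {1, 7} — a naked pair. Remove those values from v₅.
Determined: v₁=6, v₃=5, v₄=2, v₆=8. The other variables each still have more than one consistent value. That makes 4.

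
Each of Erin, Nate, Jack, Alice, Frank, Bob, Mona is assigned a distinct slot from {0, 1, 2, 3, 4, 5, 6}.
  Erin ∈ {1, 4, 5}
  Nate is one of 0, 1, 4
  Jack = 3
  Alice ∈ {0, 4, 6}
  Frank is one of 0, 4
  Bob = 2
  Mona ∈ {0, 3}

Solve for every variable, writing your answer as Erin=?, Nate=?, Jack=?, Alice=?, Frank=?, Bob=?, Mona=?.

Erin=5, Nate=1, Jack=3, Alice=6, Frank=4, Bob=2, Mona=0

Jack has just one choice, so Jack = 3. Eliminate 3 elsewhere: Mona.
Bob must be 2 (only option left).
Mona has just one choice, so Mona = 0. Strike 0 from Nate, Alice, Frank.
Frank's domain is down to {4}, so Frank = 4. So Erin, Nate, Alice can't be 4.
Nate must be 1 (only option left). So Erin can't be 1.
Alice's domain is down to {6}, so Alice = 6.
Erin has just one choice, so Erin = 5.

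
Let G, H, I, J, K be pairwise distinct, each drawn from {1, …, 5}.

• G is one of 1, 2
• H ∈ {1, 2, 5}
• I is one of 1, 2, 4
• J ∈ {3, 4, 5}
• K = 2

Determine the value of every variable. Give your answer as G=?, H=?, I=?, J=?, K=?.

G=1, H=5, I=4, J=3, K=2

K must be 2 (only option left). Remove 2 from G, H, I.
That leaves G = 1. So H, I can't be 1.
H has just one choice, so H = 5. Strike 5 from J.
I's domain is down to {4}, so I = 4. Strike 4 from J.
That leaves J = 3.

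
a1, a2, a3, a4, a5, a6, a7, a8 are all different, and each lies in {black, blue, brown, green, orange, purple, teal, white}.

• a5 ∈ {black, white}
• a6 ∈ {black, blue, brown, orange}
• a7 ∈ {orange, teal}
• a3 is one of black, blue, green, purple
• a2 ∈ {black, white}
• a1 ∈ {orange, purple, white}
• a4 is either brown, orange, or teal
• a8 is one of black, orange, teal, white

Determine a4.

brown

Among the 8 variables, green fits only a3 (and all 8 values in {black, blue, brown, green, orange, purple, teal, white} must be used), so a3 = green.
The 7 still-open variables draw from only 7 values {black, blue, brown, orange, purple, teal, white}, so each is used; only a6 can be blue, hence a6 = blue.
The 6 still-open variables draw from only 6 values {black, brown, orange, purple, teal, white}, so each is used; only a4 can be brown, hence a4 = brown.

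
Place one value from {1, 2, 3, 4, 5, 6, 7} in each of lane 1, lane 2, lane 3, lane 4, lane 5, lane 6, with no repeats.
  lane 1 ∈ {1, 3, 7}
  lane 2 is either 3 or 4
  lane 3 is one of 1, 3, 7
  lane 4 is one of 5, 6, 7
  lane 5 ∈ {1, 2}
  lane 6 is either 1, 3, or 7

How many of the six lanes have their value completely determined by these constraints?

2

lane 1, lane 3, lane 6 between them cover only {1, 3, 7} — a naked triple. Remove those values from lane 2, lane 4, lane 5.
lane 2 must be 4 (only option left).
lane 5 must be 2 (only option left).
Determined: lane 2=4, lane 5=2. The other lanes each still have more than one consistent value. That makes 2.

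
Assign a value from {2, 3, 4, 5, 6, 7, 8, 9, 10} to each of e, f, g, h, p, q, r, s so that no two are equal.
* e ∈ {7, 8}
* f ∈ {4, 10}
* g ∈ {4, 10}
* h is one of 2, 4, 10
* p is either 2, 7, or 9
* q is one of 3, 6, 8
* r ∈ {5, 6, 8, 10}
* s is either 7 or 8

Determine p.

9

The 2 variables e and s are confined to {7, 8}, which locks those values in; drop them from p, q, r.
The 2 variables f and g are confined to {4, 10}, which locks those values in; drop them from h, r.
h must be 2 (only option left). So p can't be 2.
So p = 9.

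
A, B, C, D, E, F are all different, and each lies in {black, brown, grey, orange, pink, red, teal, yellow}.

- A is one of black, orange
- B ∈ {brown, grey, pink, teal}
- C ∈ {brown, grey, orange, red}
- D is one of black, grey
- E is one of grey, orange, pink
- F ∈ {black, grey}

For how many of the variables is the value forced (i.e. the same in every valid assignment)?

D and F share exactly the 2 values {black, grey}; by pigeonhole those values go to them, so strike black, grey from A, B, C, E.
A has just one choice, so A = orange. Strike orange from C, E.
That leaves E = pink. Eliminate pink elsewhere: B.
Determined: A=orange, E=pink. The other variables each still have more than one consistent value. That makes 2.

2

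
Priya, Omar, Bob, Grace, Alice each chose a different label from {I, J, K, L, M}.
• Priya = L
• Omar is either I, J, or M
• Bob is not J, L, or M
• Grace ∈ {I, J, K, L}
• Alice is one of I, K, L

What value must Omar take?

M

Priya's domain is down to {L}, so Priya = L. So Grace, Alice can't be L.
The 4 still-open variables draw from only 4 values {I, J, K, M}, so each is used; only Omar can be M, hence Omar = M.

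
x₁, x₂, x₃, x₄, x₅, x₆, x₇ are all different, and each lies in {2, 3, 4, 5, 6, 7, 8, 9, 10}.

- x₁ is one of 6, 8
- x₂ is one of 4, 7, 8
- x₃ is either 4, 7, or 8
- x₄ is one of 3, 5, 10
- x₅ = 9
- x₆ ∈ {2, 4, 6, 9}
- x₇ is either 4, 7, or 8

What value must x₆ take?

x₅ must be 9 (only option left). Eliminate 9 elsewhere: x₆.
x₂, x₃, x₇ share exactly the 3 values {4, 7, 8}; by pigeonhole those values go to them, so strike 4, 7, 8 from x₁, x₆.
That leaves x₁ = 6. So x₆ can't be 6.
So x₆ = 2.

2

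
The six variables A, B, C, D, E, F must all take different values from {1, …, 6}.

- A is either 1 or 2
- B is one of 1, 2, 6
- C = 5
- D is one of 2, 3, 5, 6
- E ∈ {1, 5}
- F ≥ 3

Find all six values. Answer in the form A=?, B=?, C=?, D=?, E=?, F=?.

C's domain is down to {5}, so C = 5. Eliminate 5 elsewhere: D, E, F.
That leaves E = 1. Strike 1 from A, B.
That leaves A = 2. Remove 2 from B, D.
That leaves B = 6. Eliminate 6 elsewhere: D, F.
D has just one choice, so D = 3. Strike 3 from F.
That leaves F = 4.

A=2, B=6, C=5, D=3, E=1, F=4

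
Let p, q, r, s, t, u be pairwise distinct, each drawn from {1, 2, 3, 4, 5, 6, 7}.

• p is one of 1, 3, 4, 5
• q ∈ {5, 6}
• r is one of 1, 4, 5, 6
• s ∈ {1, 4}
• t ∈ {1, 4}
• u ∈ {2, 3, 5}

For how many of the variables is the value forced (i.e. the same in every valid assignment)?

Among the 6 variables, 2 fits only u (and all 6 values in {1, 2, 3, 4, 5, 6} must be used), so u = 2.
The 5 still-open variables together cover exactly {1, 3, 4, 5, 6} — 5 values for 5 variables — and 3 appears only in p's list, so p = 3.
s and t share exactly the 2 values {1, 4}; by pigeonhole those values go to them, so strike 1, 4 from r.
Determined: p=3, u=2. The other variables each still have more than one consistent value. That makes 2.

2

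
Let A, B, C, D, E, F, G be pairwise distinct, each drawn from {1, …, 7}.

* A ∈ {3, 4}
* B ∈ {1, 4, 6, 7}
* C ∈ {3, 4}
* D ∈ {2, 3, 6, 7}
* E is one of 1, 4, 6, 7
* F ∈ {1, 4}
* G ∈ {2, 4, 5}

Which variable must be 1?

F

Among the 7 variables, 5 fits only G (and all 7 values in {1, 2, 3, 4, 5, 6, 7} must be used), so G = 5.
The 6 still-open variables draw from only 6 values {1, 2, 3, 4, 6, 7}, so each is used; only D can be 2, hence D = 2.
The 2 variables A and C are confined to {3, 4}, which locks those values in; drop them from B, E, F.
So 1 goes to F.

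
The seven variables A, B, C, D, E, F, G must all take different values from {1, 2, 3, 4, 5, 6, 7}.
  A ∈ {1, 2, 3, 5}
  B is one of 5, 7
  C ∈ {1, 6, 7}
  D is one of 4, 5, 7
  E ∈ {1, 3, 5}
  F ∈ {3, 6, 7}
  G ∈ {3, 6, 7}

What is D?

Among the 7 variables, 2 fits only A (and all 7 values in {1, 2, 3, 4, 5, 6, 7} must be used), so A = 2.
The 6 still-open variables draw from only 6 values {1, 3, 4, 5, 6, 7}, so each is used; only D can be 4, hence D = 4.

4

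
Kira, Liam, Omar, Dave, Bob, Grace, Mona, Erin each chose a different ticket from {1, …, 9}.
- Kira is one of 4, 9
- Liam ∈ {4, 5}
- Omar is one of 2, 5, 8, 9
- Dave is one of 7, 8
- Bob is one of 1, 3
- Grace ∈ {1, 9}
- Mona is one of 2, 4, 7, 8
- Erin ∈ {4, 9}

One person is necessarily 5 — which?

The 8 variables together cover exactly {1, 2, 3, 4, 5, 7, 8, 9} — 8 values for 8 variables — and 3 appears only in Bob's list, so Bob = 3.
Among the 7 still-open variables, 1 fits only Grace (and all 7 values in {1, 2, 4, 5, 7, 8, 9} must be used), so Grace = 1.
Kira and Erin share exactly the 2 values {4, 9}; by pigeonhole those values go to them, so strike 4, 9 from Liam, Omar, Mona.
So 5 goes to Liam.

Liam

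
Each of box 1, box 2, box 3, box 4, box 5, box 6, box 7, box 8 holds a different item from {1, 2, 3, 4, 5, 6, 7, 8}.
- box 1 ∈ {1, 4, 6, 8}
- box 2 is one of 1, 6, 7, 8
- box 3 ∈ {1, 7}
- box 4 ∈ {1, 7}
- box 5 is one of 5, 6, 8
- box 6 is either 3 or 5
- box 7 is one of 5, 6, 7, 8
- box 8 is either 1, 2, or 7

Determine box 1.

4

The 8 variables draw from only 8 values {1, 2, 3, 4, 5, 6, 7, 8}, so each is used; only box 8 can be 2, hence box 8 = 2.
Among the 7 still-open variables, 3 fits only box 6 (and all 7 values in {1, 3, 4, 5, 6, 7, 8} must be used), so box 6 = 3.
The 6 still-open variables together cover exactly {1, 4, 5, 6, 7, 8} — 6 values for 6 variables — and 4 appears only in box 1's list, so box 1 = 4.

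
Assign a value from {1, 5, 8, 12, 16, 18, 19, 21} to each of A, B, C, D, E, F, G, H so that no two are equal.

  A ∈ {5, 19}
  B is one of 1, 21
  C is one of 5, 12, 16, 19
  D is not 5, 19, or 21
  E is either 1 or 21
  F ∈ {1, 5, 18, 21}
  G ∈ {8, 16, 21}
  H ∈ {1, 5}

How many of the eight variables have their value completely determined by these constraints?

3

B and E between them cover only {1, 21} — a naked pair. Remove those values from D, F, G, H.
That leaves H = 5. Eliminate 5 elsewhere: A, C, F.
That leaves A = 19. Remove 19 from C.
That leaves F = 18. Remove 18 from D.
Determined: A=19, F=18, H=5. The other variables each still have more than one consistent value. That makes 3.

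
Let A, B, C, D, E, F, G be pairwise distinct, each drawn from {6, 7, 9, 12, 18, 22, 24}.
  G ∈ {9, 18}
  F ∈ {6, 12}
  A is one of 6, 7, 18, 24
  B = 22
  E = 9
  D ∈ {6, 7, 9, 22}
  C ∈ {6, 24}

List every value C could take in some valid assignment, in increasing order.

B has just one choice, so B = 22. Remove 22 from D.
E has just one choice, so E = 9. Remove 9 from D, G.
G must be 18 (only option left). Remove 18 from A.
The 4 still-open variables draw from only 4 values {6, 7, 12, 24}, so each is used; only F can be 12, hence F = 12.
No further eliminations apply; C can still be any of 6, 24.

6, 24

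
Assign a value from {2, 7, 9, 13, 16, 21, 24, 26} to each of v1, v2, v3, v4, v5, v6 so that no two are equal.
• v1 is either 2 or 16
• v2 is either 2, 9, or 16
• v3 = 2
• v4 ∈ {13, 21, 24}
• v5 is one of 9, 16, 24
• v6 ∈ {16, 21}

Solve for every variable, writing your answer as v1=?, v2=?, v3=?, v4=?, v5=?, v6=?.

v3's domain is down to {2}, so v3 = 2. Eliminate 2 elsewhere: v1, v2.
v1 must be 16 (only option left). Eliminate 16 elsewhere: v2, v5, v6.
v2's domain is down to {9}, so v2 = 9. Strike 9 from v5.
v5 must be 24 (only option left). Eliminate 24 elsewhere: v4.
v6 has just one choice, so v6 = 21. Eliminate 21 elsewhere: v4.
That leaves v4 = 13.

v1=16, v2=9, v3=2, v4=13, v5=24, v6=21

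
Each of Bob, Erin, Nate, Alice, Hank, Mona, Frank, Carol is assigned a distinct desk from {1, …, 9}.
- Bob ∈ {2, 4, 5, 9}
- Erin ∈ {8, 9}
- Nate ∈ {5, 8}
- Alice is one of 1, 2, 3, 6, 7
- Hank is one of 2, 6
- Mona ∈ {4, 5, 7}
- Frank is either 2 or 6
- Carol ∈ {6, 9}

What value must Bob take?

4

Hank and Frank between them cover only {2, 6} — a naked pair. Remove those values from Bob, Alice, Carol.
Carol must be 9 (only option left). Remove 9 from Bob, Erin.
Erin's domain is down to {8}, so Erin = 8. Strike 8 from Nate.
Nate has just one choice, so Nate = 5. Eliminate 5 elsewhere: Bob, Mona.
So Bob = 4.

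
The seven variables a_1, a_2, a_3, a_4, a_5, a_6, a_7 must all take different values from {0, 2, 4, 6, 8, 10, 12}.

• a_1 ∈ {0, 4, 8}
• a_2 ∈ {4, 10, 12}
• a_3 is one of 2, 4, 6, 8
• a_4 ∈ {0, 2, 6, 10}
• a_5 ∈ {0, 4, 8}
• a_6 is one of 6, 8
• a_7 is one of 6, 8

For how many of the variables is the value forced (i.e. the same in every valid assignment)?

3

Among the 7 variables, 12 fits only a_2 (and all 7 values in {0, 2, 4, 6, 8, 10, 12} must be used), so a_2 = 12.
The 6 still-open variables draw from only 6 values {0, 2, 4, 6, 8, 10}, so each is used; only a_4 can be 10, hence a_4 = 10.
The 5 still-open variables together cover exactly {0, 2, 4, 6, 8} — 5 values for 5 variables — and 2 appears only in a_3's list, so a_3 = 2.
a_6 and a_7 between them cover only {6, 8} — a naked pair. Remove those values from a_1, a_5.
Determined: a_2=12, a_3=2, a_4=10. The other variables each still have more than one consistent value. That makes 3.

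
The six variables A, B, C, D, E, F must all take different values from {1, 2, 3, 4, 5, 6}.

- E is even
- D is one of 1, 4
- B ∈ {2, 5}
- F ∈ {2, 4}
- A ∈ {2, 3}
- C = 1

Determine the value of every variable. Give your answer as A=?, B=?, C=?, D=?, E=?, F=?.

C's domain is down to {1}, so C = 1. Remove 1 from D.
That leaves D = 4. Remove 4 from E, F.
F has just one choice, so F = 2. Eliminate 2 elsewhere: A, B, E.
A must be 3 (only option left).
B has just one choice, so B = 5.
E's domain is down to {6}, so E = 6.

A=3, B=5, C=1, D=4, E=6, F=2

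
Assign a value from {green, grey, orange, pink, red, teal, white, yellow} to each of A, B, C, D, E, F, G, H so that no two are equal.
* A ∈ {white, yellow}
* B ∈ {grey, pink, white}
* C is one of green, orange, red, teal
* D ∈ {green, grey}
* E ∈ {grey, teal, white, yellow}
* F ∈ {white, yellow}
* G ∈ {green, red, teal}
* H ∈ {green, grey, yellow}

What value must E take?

teal

The 8 variables together cover exactly {green, grey, orange, pink, red, teal, white, yellow} — 8 values for 8 variables — and orange appears only in C's list, so C = orange.
The 7 still-open variables draw from only 7 values {green, grey, pink, red, teal, white, yellow}, so each is used; only B can be pink, hence B = pink.
The 6 still-open variables draw from only 6 values {green, grey, red, teal, white, yellow}, so each is used; only G can be red, hence G = red.
The 5 still-open variables together cover exactly {green, grey, teal, white, yellow} — 5 values for 5 variables — and teal appears only in E's list, so E = teal.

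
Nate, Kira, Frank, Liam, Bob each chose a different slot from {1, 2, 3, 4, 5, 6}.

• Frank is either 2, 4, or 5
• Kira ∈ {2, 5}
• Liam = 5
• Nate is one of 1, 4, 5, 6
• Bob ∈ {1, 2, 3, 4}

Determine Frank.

Liam's domain is down to {5}, so Liam = 5. Eliminate 5 elsewhere: Nate, Kira, Frank.
Kira's domain is down to {2}, so Kira = 2. Remove 2 from Frank, Bob.
So Frank = 4.

4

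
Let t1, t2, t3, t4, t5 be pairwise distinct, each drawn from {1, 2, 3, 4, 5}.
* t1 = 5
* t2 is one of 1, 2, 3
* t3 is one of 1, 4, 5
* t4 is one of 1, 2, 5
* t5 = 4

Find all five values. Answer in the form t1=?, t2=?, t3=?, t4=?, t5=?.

t1 has just one choice, so t1 = 5. Strike 5 from t3, t4.
t5 must be 4 (only option left). So t3 can't be 4.
t3 must be 1 (only option left). Remove 1 from t2, t4.
That leaves t4 = 2. Eliminate 2 elsewhere: t2.
That leaves t2 = 3.

t1=5, t2=3, t3=1, t4=2, t5=4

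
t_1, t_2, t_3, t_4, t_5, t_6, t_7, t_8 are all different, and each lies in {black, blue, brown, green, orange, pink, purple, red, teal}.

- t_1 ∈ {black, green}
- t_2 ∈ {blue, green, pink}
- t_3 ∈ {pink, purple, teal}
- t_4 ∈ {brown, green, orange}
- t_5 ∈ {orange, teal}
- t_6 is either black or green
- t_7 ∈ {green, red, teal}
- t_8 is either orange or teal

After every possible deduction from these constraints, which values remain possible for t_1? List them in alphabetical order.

t_1 and t_6 share exactly the 2 values {black, green}; by pigeonhole those values go to them, so strike black, green from t_2, t_4, t_7.
The 2 variables t_5 and t_8 are confined to {orange, teal}, which locks those values in; drop them from t_3, t_4, t_7.
t_4 has just one choice, so t_4 = brown.
t_7 has just one choice, so t_7 = red.
No further eliminations apply; t_1 can still be any of black, green.

black, green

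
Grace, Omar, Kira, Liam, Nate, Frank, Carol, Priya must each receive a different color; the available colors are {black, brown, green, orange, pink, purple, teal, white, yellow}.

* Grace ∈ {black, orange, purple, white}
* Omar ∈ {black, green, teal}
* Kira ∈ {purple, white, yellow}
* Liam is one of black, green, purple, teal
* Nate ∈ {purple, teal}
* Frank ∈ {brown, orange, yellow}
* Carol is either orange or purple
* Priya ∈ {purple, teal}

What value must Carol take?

orange

The 8 variables draw from only 8 values {black, brown, green, orange, purple, teal, white, yellow}, so each is used; only Frank can be brown, hence Frank = brown.
The 7 still-open variables together cover exactly {black, green, orange, purple, teal, white, yellow} — 7 values for 7 variables — and yellow appears only in Kira's list, so Kira = yellow.
Among the 6 still-open variables, white fits only Grace (and all 6 values in {black, green, orange, purple, teal, white} must be used), so Grace = white.
Among the 5 still-open variables, orange fits only Carol (and all 5 values in {black, green, orange, purple, teal} must be used), so Carol = orange.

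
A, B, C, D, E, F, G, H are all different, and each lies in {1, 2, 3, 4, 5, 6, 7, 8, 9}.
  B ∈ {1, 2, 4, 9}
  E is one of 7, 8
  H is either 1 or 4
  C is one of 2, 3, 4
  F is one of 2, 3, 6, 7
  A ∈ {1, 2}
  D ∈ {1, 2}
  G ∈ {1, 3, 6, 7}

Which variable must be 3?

C

The 8 variables draw from only 8 values {1, 2, 3, 4, 6, 7, 8, 9}, so each is used; only E can be 8, hence E = 8.
Among the 7 still-open variables, 9 fits only B (and all 7 values in {1, 2, 3, 4, 6, 7, 9} must be used), so B = 9.
A and D between them cover only {1, 2} — a naked pair. Remove those values from C, F, G, H.
H's domain is down to {4}, so H = 4. So C can't be 4.
So 3 goes to C.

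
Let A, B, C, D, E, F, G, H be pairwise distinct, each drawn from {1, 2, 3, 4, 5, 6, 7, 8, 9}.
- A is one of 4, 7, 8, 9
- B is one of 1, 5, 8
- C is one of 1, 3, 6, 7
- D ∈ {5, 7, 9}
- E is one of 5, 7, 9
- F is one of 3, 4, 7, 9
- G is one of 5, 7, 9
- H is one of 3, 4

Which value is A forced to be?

8

The 8 variables draw from only 8 values {1, 3, 4, 5, 6, 7, 8, 9}, so each is used; only C can be 6, hence C = 6.
The 7 still-open variables draw from only 7 values {1, 3, 4, 5, 7, 8, 9}, so each is used; only B can be 1, hence B = 1.
Among the 6 still-open variables, 8 fits only A (and all 6 values in {3, 4, 5, 7, 8, 9} must be used), so A = 8.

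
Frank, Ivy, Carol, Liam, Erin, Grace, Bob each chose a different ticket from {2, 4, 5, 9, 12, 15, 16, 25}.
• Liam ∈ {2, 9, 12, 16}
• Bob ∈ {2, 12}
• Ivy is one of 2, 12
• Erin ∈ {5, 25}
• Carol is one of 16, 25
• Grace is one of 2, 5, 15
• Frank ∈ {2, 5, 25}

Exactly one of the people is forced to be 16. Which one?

The 7 variables together cover exactly {2, 5, 9, 12, 15, 16, 25} — 7 values for 7 variables — and 9 appears only in Liam's list, so Liam = 9.
The 6 still-open variables together cover exactly {2, 5, 12, 15, 16, 25} — 6 values for 6 variables — and 15 appears only in Grace's list, so Grace = 15.
Among the 5 still-open variables, 16 fits only Carol (and all 5 values in {2, 5, 12, 16, 25} must be used), so Carol = 16.

Carol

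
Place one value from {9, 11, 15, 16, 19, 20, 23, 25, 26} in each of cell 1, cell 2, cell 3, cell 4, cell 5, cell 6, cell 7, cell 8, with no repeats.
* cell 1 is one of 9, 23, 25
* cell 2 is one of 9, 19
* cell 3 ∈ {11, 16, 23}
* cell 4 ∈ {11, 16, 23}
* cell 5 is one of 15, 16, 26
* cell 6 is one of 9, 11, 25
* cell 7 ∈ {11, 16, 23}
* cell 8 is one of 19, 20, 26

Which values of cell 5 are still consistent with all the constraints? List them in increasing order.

15, 26

cell 3, cell 4, cell 7 between them cover only {11, 16, 23} — a naked triple. Remove those values from cell 1, cell 5, cell 6.
cell 1 and cell 6 share exactly the 2 values {9, 25}; by pigeonhole those values go to them, so strike 9, 25 from cell 2.
cell 2 must be 19 (only option left). So cell 8 can't be 19.
No further eliminations apply; cell 5 can still be any of 15, 26.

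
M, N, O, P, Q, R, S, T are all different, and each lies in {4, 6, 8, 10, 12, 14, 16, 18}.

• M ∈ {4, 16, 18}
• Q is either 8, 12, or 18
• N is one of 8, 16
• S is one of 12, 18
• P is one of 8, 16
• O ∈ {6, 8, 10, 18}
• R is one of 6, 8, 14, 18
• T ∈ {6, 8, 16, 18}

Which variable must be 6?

T

The 8 variables draw from only 8 values {4, 6, 8, 10, 12, 14, 16, 18}, so each is used; only M can be 4, hence M = 4.
The 7 still-open variables draw from only 7 values {6, 8, 10, 12, 14, 16, 18}, so each is used; only O can be 10, hence O = 10.
The 6 still-open variables together cover exactly {6, 8, 12, 14, 16, 18} — 6 values for 6 variables — and 14 appears only in R's list, so R = 14.
The 5 still-open variables draw from only 5 values {6, 8, 12, 16, 18}, so each is used; only T can be 6, hence T = 6.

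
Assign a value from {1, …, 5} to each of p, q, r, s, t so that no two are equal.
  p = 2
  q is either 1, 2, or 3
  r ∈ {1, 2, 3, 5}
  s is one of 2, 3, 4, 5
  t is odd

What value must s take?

4

p must be 2 (only option left). Remove 2 from q, r, s.
The 4 still-open variables together cover exactly {1, 3, 4, 5} — 4 values for 4 variables — and 4 appears only in s's list, so s = 4.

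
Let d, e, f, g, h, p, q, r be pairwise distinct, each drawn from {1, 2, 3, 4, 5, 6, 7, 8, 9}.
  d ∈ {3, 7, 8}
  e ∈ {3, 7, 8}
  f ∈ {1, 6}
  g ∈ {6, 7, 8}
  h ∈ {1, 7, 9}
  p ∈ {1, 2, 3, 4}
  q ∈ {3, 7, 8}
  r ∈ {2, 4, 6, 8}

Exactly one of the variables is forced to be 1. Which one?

The 8 variables together cover exactly {1, 2, 3, 4, 6, 7, 8, 9} — 8 values for 8 variables — and 9 appears only in h's list, so h = 9.
The 3 variables d, e, q are confined to {3, 7, 8}, which locks those values in; drop them from g, p, r.
g's domain is down to {6}, so g = 6. Strike 6 from f, r.
So 1 goes to f.

f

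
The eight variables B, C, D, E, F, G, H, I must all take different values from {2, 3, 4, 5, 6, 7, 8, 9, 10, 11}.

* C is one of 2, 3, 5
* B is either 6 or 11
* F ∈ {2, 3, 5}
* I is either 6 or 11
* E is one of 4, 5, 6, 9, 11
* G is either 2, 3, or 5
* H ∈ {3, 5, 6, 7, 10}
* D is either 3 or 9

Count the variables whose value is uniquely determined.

B and I share exactly the 2 values {6, 11}; by pigeonhole those values go to them, so strike 6, 11 from E, H.
The 3 variables C, F, G are confined to {2, 3, 5}, which locks those values in; drop them from D, E, H.
D must be 9 (only option left). Remove 9 from E.
E has just one choice, so E = 4.
Determined: D=9, E=4. The other variables each still have more than one consistent value. That makes 2.

2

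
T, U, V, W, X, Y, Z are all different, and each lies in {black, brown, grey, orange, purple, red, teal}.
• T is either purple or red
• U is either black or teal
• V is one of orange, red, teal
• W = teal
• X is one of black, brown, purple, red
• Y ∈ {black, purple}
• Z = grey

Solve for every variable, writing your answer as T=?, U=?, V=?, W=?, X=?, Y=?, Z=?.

T=red, U=black, V=orange, W=teal, X=brown, Y=purple, Z=grey

W's domain is down to {teal}, so W = teal. Remove teal from U, V.
That leaves Z = grey.
U has just one choice, so U = black. So X, Y can't be black.
Y must be purple (only option left). Strike purple from T, X.
T has just one choice, so T = red. Strike red from V, X.
V's domain is down to {orange}, so V = orange.
X has just one choice, so X = brown.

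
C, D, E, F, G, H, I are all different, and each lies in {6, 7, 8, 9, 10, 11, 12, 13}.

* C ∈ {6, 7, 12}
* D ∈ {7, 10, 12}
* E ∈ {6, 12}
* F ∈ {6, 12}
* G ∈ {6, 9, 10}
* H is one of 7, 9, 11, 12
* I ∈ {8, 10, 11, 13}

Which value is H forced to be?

E and F between them cover only {6, 12} — a naked pair. Remove those values from C, D, G, H.
C must be 7 (only option left). Strike 7 from D, H.
That leaves D = 10. Remove 10 from G, I.
That leaves G = 9. Remove 9 from H.
So H = 11.

11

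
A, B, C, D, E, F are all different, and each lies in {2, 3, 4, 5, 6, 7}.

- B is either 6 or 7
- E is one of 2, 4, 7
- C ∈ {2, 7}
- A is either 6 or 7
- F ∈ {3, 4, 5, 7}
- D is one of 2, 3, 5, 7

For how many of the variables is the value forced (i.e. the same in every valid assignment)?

A and B share exactly the 2 values {6, 7}; by pigeonhole those values go to them, so strike 6, 7 from C, D, E, F.
C must be 2 (only option left). Strike 2 from D, E.
That leaves E = 4. Strike 4 from F.
Determined: C=2, E=4. The other variables each still have more than one consistent value. That makes 2.

2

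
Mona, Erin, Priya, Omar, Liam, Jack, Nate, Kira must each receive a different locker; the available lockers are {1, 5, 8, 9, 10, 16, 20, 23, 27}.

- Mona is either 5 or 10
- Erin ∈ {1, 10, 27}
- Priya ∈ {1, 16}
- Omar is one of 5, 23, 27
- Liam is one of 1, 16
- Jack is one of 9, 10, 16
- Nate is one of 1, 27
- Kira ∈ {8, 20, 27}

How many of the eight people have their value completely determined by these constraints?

5

Priya and Liam share exactly the 2 values {1, 16}; by pigeonhole those values go to them, so strike 1, 16 from Erin, Jack, Nate.
Nate's domain is down to {27}, so Nate = 27. Remove 27 from Erin, Omar, Kira.
Erin's domain is down to {10}, so Erin = 10. Strike 10 from Mona, Jack.
Jack has just one choice, so Jack = 9.
Mona has just one choice, so Mona = 5. So Omar can't be 5.
That leaves Omar = 23.
Determined: Mona=5, Erin=10, Omar=23, Jack=9, Nate=27. The other people each still have more than one consistent value. That makes 5.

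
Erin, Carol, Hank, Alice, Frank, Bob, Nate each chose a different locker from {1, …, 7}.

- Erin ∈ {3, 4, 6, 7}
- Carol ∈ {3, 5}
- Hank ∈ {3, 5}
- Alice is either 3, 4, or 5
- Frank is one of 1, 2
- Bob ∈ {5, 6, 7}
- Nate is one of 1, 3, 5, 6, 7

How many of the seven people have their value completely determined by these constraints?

The 7 variables together cover exactly {1, 2, 3, 4, 5, 6, 7} — 7 values for 7 variables — and 2 appears only in Frank's list, so Frank = 2.
The 6 still-open variables together cover exactly {1, 3, 4, 5, 6, 7} — 6 values for 6 variables — and 1 appears only in Nate's list, so Nate = 1.
Carol and Hank between them cover only {3, 5} — a naked pair. Remove those values from Erin, Alice, Bob.
Alice's domain is down to {4}, so Alice = 4. Eliminate 4 elsewhere: Erin.
Determined: Alice=4, Frank=2, Nate=1. The other people each still have more than one consistent value. That makes 3.

3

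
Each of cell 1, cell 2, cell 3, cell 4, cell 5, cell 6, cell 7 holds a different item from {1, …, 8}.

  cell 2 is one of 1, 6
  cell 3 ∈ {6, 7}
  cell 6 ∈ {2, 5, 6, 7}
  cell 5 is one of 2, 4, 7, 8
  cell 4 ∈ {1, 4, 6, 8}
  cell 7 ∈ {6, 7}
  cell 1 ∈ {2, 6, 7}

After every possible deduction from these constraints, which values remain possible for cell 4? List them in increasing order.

The 7 variables together cover exactly {1, 2, 4, 5, 6, 7, 8} — 7 values for 7 variables — and 5 appears only in cell 6's list, so cell 6 = 5.
cell 3 and cell 7 between them cover only {6, 7} — a naked pair. Remove those values from cell 1, cell 2, cell 4, cell 5.
cell 1's domain is down to {2}, so cell 1 = 2. Remove 2 from cell 5.
That leaves cell 2 = 1. Eliminate 1 elsewhere: cell 4.
No further eliminations apply; cell 4 can still be any of 4, 8.

4, 8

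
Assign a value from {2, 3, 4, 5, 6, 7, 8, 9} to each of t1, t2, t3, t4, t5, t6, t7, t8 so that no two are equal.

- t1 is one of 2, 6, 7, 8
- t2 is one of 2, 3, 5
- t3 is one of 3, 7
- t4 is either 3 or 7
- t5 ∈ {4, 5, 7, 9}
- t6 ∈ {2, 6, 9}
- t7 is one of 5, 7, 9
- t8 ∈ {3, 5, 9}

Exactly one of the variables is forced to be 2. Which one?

Among the 8 variables, 4 fits only t5 (and all 8 values in {2, 3, 4, 5, 6, 7, 8, 9} must be used), so t5 = 4.
The 7 still-open variables together cover exactly {2, 3, 5, 6, 7, 8, 9} — 7 values for 7 variables — and 8 appears only in t1's list, so t1 = 8.
The 6 still-open variables together cover exactly {2, 3, 5, 6, 7, 9} — 6 values for 6 variables — and 6 appears only in t6's list, so t6 = 6.
Among the 5 still-open variables, 2 fits only t2 (and all 5 values in {2, 3, 5, 7, 9} must be used), so t2 = 2.

t2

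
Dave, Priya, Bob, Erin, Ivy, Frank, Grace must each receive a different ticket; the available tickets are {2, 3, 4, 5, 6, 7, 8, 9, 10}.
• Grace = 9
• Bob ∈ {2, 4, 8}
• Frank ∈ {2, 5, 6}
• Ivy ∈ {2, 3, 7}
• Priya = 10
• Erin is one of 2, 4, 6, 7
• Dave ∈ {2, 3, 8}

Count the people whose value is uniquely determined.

2

Priya must be 10 (only option left).
Grace's domain is down to {9}, so Grace = 9.
Determined: Priya=10, Grace=9. The other people each still have more than one consistent value. That makes 2.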